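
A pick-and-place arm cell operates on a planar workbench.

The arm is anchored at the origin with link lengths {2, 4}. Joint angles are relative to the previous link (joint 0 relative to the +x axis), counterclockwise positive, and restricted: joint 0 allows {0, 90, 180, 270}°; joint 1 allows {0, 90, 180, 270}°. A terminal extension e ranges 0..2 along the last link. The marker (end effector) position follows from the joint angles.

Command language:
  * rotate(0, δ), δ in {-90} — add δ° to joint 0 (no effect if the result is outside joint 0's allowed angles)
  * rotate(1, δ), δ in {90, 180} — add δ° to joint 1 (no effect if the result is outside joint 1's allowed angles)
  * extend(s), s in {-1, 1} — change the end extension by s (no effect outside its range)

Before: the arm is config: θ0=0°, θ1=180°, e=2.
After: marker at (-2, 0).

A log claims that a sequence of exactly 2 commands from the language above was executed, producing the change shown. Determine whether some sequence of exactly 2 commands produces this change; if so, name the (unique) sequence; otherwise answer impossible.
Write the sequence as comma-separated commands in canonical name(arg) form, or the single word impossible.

extend(-1), extend(-1)

initial: config: θ0=0°, θ1=180°, e=2
[1] after extend(-1): config: θ0=0°, θ1=180°, e=1
[2] after extend(-1): config: θ0=0°, θ1=180°, e=0
no other 2-command option fits: unique.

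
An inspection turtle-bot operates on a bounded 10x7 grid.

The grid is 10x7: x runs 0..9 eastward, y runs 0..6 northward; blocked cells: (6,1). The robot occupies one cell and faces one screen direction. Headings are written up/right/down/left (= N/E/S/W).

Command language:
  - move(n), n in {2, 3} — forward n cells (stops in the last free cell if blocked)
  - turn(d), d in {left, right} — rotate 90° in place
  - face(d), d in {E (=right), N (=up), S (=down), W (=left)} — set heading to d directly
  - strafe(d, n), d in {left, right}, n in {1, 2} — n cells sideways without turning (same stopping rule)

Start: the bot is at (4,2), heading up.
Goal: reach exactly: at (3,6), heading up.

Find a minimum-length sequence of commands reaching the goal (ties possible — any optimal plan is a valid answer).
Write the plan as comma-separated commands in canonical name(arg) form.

strafe(left, 1), move(3), move(3)

initial: at (4,2), heading up
1. strafe(left, 1) → at (3,2), heading up
2. move(3) → at (3,5), heading up
3. move(3) → at (3,6), heading up
nothing shorter than 3 reaches the goal.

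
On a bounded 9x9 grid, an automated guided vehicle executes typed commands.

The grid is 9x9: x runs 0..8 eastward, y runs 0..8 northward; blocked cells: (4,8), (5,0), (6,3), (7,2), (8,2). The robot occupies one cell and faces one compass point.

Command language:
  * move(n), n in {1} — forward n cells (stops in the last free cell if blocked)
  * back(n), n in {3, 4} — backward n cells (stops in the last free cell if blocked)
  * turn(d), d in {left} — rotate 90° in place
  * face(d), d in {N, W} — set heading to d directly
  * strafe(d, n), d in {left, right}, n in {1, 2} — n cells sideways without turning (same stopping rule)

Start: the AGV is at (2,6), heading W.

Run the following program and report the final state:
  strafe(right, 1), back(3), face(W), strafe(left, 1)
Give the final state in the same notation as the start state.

at (5,6), heading W

initial: at (2,6), heading W
[1] after strafe(right, 1): at (2,7), heading W
[2] after back(3): at (5,7), heading W
[3] after face(W): at (5,7), heading W
[4] after strafe(left, 1): at (5,6), heading W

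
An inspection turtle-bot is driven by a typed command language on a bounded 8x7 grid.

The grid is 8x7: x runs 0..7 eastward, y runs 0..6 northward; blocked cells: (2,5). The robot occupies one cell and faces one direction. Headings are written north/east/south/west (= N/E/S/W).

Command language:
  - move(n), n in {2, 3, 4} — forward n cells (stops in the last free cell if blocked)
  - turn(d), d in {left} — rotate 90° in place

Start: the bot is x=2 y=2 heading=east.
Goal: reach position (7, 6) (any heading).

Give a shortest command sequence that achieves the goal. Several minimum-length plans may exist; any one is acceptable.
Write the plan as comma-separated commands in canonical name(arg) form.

t0: x=2 y=2 heading=east
step 1 (move(4)): x=6 y=2 heading=east
step 2 (move(4)): x=7 y=2 heading=east
step 3 (turn(left)): x=7 y=2 heading=north
step 4 (move(4)): x=7 y=6 heading=north
nothing shorter than 4 reaches the goal.

move(4), move(4), turn(left), move(4)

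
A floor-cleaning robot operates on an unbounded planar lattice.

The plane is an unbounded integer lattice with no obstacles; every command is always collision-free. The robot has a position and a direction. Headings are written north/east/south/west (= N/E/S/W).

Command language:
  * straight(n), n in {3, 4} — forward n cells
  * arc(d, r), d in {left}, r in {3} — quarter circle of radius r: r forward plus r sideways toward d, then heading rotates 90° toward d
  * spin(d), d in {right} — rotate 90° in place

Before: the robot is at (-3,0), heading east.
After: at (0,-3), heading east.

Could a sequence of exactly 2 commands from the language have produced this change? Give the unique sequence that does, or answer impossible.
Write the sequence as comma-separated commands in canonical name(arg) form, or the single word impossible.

key: running arc(left, 3) before spin(right) would end elsewhere — order is forced
from: at (-3,0), heading east
t=1 spin(right) ⇒ at (-3,0), heading south
t=2 arc(left, 3) ⇒ at (0,-3), heading east
uniquely the one of 16 2-step routes that fits.

spin(right), arc(left, 3)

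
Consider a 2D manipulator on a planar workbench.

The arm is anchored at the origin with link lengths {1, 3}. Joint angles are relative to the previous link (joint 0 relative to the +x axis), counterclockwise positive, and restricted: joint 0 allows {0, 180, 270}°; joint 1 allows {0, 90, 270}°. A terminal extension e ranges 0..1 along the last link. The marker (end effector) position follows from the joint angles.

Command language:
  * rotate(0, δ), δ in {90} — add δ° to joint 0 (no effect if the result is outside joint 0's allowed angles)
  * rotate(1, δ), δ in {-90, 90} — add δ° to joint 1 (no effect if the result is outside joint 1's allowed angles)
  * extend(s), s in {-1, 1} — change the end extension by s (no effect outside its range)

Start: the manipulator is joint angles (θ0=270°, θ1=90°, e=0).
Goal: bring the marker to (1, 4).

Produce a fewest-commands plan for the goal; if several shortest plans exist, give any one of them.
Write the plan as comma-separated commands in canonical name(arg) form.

extend(1), rotate(0, 90)

begin: joint angles (θ0=270°, θ1=90°, e=0)
step 1 (extend(1)): joint angles (θ0=270°, θ1=90°, e=1)
step 2 (rotate(0, 90)): joint angles (θ0=0°, θ1=90°, e=1)
nothing shorter than 2 reaches the goal.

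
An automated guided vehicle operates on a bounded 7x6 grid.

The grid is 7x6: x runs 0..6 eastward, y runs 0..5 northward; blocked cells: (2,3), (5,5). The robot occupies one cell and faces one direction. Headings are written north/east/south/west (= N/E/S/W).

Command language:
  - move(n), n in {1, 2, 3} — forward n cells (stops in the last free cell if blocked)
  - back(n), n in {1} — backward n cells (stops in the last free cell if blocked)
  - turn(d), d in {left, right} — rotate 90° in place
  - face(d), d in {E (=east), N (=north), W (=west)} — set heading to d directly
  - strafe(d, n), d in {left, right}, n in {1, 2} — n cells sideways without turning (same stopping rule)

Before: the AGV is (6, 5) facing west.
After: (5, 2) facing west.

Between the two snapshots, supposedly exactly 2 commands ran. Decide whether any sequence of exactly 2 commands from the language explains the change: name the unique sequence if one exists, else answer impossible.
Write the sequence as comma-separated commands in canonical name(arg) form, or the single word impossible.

checked all 2-command options: none fits.

impossible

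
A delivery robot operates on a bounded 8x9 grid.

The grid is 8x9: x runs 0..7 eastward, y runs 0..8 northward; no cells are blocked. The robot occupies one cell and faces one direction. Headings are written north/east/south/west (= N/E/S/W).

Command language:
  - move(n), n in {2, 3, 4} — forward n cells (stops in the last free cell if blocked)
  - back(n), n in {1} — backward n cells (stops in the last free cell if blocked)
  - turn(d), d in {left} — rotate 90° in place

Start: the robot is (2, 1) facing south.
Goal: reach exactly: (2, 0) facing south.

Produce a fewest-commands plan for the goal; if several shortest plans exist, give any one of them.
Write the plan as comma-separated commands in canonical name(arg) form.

t0: (2, 1) facing south
t=1 move(3) ⇒ (2, 0) facing south
nothing shorter than 1 reaches the goal.

move(3)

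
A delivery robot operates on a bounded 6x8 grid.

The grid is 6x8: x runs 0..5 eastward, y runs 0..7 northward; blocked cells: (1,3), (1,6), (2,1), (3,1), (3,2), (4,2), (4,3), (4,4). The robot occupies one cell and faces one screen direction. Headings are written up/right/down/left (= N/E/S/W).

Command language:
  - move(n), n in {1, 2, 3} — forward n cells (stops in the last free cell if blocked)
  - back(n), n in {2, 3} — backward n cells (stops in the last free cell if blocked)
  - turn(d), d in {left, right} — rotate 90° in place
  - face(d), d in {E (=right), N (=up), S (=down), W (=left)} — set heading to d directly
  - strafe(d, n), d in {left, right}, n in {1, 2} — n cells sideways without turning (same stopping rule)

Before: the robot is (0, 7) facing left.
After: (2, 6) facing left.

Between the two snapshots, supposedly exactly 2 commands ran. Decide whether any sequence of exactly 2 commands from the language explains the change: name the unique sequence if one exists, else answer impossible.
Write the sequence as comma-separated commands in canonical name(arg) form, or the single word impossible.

back(2), strafe(left, 1)

key: still facing W at the end — nothing in the sequence rotates
from: (0, 7) facing left
step 1 (back(2)): (2, 7) facing left
step 2 (strafe(left, 1)): (2, 6) facing left
all 225 alternatives checked — unique.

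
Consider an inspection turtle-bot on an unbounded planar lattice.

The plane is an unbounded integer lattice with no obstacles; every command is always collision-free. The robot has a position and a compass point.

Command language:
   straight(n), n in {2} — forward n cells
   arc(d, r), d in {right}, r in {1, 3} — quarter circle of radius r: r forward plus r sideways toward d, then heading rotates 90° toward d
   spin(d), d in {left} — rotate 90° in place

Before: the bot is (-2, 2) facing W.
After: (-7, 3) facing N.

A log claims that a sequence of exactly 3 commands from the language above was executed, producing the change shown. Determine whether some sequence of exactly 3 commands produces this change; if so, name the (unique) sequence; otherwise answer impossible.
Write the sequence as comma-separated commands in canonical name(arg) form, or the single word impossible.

straight(2), straight(2), arc(right, 1)

key: order matters: swapping straight(2) and arc(right, 1) lands elsewhere
initial: (-2, 2) facing W
step 1 (straight(2)): (-4, 2) facing W
step 2 (straight(2)): (-6, 2) facing W
step 3 (arc(right, 1)): (-7, 3) facing N
no rival 3-sequence matches.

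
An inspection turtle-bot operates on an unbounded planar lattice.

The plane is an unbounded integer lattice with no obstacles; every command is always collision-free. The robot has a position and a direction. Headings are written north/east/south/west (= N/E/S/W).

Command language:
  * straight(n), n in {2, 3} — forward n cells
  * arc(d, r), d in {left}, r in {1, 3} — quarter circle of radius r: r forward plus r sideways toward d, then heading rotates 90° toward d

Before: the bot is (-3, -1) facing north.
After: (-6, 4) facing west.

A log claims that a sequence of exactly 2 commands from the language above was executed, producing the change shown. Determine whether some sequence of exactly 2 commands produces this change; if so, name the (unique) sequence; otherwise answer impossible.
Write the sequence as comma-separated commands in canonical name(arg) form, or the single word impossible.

key: cell and facing (now W) both changed — the 2 commands mix motion and turning
from: (-3, -1) facing north
1. straight(2) → (-3, 1) facing north
2. arc(left, 3) → (-6, 4) facing west
all 16 alternatives checked — unique.

straight(2), arc(left, 3)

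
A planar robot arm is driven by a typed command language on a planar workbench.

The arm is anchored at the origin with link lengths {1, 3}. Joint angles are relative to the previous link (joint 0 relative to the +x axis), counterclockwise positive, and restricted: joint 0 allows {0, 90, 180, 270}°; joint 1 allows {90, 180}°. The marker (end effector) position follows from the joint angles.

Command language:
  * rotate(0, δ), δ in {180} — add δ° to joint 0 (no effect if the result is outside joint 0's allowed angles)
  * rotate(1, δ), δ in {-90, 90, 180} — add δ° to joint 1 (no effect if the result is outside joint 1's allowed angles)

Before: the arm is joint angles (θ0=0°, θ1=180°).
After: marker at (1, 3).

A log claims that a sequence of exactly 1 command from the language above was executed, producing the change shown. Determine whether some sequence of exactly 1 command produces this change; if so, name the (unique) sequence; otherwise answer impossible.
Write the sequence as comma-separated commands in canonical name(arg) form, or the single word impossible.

initial: joint angles (θ0=0°, θ1=180°)
step 1 (rotate(1, -90)): joint angles (θ0=0°, θ1=90°)
uniquely the one of 4 1-step routes that fits.

rotate(1, -90)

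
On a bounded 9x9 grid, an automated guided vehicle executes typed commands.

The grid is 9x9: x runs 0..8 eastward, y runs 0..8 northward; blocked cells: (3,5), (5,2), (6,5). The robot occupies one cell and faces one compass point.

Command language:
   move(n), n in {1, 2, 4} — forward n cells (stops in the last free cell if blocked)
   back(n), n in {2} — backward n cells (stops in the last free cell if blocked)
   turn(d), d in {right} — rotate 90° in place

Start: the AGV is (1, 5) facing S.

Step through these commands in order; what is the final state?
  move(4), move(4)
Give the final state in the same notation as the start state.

begin: (1, 5) facing S
t=1 move(4) ⇒ (1, 1) facing S
t=2 move(4) ⇒ (1, 0) facing S

(1, 0) facing S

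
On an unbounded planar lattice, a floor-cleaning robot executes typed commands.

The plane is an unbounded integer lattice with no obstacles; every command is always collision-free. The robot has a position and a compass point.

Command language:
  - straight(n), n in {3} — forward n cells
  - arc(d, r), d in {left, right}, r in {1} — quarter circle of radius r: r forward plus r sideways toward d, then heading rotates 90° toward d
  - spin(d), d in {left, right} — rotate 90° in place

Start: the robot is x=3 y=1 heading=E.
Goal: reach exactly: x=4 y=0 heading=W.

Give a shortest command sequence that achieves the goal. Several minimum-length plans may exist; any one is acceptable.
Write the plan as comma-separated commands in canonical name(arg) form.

arc(right, 1), spin(right)

start: x=3 y=1 heading=E
step 1 (arc(right, 1)): x=4 y=0 heading=S
step 2 (spin(right)): x=4 y=0 heading=W
shorter routes all fall short; 2 is best.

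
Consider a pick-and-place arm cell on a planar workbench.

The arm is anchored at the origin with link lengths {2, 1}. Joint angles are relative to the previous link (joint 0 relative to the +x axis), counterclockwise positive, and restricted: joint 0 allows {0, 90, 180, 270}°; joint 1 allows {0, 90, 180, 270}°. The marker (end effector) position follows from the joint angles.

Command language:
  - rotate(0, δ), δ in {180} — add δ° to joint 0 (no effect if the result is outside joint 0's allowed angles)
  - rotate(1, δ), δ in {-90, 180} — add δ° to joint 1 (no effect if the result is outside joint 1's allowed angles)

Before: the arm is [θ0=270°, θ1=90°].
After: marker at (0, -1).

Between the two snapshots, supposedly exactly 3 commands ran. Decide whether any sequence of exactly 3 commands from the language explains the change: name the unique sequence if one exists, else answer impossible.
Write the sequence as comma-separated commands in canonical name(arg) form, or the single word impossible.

start: [θ0=270°, θ1=90°]
step 1 (rotate(1, -90)): [θ0=270°, θ1=0°]
step 2 (rotate(1, -90)): [θ0=270°, θ1=270°]
step 3 (rotate(1, -90)): [θ0=270°, θ1=180°]
no other 3-command option fits: unique.

rotate(1, -90), rotate(1, -90), rotate(1, -90)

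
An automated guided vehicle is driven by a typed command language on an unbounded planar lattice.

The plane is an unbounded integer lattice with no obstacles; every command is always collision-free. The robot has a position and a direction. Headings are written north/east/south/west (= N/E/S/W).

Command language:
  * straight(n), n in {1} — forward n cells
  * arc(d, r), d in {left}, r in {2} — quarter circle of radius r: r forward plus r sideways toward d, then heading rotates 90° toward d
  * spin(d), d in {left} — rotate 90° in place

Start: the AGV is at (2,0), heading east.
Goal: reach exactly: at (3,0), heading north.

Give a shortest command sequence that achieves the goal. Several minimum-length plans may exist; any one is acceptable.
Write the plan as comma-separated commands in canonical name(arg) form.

straight(1), spin(left)

begin: at (2,0), heading east
step 1 (straight(1)): at (3,0), heading east
step 2 (spin(left)): at (3,0), heading north
no 1-step plan works, so 2 is optimal.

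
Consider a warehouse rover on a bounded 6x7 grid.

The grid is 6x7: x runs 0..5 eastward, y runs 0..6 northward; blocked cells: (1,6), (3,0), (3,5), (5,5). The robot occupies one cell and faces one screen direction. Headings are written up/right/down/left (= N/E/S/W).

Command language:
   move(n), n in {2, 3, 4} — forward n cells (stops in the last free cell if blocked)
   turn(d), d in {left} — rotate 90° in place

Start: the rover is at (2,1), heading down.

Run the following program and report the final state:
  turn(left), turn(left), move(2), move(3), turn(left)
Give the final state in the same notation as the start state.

at (2,6), heading left

from: at (2,1), heading down
step 1 (turn(left)): at (2,1), heading right
step 2 (turn(left)): at (2,1), heading up
step 3 (move(2)): at (2,3), heading up
step 4 (move(3)): at (2,6), heading up
step 5 (turn(left)): at (2,6), heading left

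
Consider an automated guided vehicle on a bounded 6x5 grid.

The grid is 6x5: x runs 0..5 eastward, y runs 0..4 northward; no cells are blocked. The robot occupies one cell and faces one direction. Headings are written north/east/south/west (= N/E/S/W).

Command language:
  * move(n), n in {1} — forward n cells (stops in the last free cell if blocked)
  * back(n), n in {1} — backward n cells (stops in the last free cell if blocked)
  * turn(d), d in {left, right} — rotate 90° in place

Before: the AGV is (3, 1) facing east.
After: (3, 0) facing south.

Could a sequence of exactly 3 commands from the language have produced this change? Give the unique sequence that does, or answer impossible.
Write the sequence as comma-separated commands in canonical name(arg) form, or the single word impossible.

key: running move(1) before turn(right) would end elsewhere — order is forced
begin: (3, 1) facing east
step 1 (turn(right)): (3, 1) facing south
step 2 (move(1)): (3, 0) facing south
step 3 (move(1)): (3, 0) facing south
no rival 3-sequence matches.

turn(right), move(1), move(1)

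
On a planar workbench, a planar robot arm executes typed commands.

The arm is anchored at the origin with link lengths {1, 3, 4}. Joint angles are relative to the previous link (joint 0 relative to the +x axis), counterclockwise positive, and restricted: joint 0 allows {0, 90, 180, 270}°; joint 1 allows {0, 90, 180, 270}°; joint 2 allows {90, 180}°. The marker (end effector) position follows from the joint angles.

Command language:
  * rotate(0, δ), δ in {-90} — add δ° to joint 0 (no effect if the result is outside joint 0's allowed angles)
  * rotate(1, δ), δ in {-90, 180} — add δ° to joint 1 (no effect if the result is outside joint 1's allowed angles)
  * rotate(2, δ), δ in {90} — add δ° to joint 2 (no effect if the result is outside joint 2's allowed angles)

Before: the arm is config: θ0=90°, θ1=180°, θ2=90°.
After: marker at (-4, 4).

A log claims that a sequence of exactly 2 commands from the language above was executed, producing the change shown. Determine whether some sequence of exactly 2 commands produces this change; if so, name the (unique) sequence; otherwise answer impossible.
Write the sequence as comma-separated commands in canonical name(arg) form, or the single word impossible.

from: config: θ0=90°, θ1=180°, θ2=90°
[1] after rotate(1, -90): config: θ0=90°, θ1=90°, θ2=90°
[2] after rotate(1, -90): config: θ0=90°, θ1=0°, θ2=90°
uniquely the one of 16 2-step routes that fits.

rotate(1, -90), rotate(1, -90)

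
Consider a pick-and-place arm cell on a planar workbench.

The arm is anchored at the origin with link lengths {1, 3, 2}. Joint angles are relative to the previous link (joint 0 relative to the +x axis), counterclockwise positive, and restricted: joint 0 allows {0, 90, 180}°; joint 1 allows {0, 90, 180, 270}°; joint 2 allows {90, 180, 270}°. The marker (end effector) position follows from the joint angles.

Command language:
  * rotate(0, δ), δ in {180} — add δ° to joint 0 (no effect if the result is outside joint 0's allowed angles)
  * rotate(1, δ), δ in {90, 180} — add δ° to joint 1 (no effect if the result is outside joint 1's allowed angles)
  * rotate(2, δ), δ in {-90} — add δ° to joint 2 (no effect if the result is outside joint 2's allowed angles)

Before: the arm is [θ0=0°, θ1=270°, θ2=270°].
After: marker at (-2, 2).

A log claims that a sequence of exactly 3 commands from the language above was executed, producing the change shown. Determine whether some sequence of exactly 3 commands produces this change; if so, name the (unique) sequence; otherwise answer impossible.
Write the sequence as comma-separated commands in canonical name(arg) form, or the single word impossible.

from: [θ0=0°, θ1=270°, θ2=270°]
t=1 rotate(1, 90) ⇒ [θ0=0°, θ1=0°, θ2=270°]
t=2 rotate(1, 90) ⇒ [θ0=0°, θ1=90°, θ2=270°]
t=3 rotate(1, 90) ⇒ [θ0=0°, θ1=180°, θ2=270°]
no other 3-command option fits: unique.

rotate(1, 90), rotate(1, 90), rotate(1, 90)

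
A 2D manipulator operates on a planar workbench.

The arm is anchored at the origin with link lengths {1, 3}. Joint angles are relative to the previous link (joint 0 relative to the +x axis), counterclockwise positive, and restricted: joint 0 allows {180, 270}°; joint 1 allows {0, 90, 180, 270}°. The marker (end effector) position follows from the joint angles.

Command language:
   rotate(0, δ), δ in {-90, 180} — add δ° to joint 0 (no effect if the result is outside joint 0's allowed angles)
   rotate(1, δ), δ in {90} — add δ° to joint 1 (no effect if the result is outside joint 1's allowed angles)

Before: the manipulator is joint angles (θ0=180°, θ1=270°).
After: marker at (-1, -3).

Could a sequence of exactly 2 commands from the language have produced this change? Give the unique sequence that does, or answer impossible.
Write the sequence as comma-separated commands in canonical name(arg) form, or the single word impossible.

rotate(1, 90), rotate(1, 90)

from: joint angles (θ0=180°, θ1=270°)
1. rotate(1, 90) → joint angles (θ0=180°, θ1=0°)
2. rotate(1, 90) → joint angles (θ0=180°, θ1=90°)
no other 2-command option fits: unique.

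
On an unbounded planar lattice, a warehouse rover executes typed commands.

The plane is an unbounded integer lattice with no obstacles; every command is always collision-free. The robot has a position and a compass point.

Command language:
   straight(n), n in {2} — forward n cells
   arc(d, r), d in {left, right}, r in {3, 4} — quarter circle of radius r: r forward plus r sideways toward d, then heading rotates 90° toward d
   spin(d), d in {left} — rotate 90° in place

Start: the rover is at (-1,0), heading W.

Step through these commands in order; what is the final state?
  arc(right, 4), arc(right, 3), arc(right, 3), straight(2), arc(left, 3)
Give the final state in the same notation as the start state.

at (4,-1), heading E

start: at (-1,0), heading W
t=1 arc(right, 4) ⇒ at (-5,4), heading N
t=2 arc(right, 3) ⇒ at (-2,7), heading E
t=3 arc(right, 3) ⇒ at (1,4), heading S
t=4 straight(2) ⇒ at (1,2), heading S
t=5 arc(left, 3) ⇒ at (4,-1), heading E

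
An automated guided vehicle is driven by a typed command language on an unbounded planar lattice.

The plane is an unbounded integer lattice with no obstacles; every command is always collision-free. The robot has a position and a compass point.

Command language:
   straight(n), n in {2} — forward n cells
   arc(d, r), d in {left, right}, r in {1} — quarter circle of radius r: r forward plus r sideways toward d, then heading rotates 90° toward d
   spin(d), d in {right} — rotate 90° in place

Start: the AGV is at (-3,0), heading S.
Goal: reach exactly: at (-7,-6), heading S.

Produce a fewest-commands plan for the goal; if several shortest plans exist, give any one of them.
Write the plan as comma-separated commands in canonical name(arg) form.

initial: at (-3,0), heading S
t=1 arc(right, 1) ⇒ at (-4,-1), heading W
t=2 arc(left, 1) ⇒ at (-5,-2), heading S
t=3 arc(right, 1) ⇒ at (-6,-3), heading W
t=4 arc(left, 1) ⇒ at (-7,-4), heading S
t=5 straight(2) ⇒ at (-7,-6), heading S
minimal: 5 command(s), checked below 5.

arc(right, 1), arc(left, 1), arc(right, 1), arc(left, 1), straight(2)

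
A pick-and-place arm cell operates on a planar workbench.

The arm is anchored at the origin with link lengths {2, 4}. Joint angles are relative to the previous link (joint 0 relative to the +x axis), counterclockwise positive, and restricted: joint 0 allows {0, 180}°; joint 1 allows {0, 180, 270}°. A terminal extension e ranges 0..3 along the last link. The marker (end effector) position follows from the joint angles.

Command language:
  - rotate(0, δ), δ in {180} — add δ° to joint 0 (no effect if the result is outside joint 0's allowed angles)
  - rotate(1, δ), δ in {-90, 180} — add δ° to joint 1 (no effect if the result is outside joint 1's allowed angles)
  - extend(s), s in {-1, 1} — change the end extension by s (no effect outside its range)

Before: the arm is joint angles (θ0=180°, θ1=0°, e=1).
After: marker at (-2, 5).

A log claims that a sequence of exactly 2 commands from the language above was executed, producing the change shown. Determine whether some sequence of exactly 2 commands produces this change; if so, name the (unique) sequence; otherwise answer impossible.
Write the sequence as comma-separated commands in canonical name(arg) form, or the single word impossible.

rotate(1, -90), rotate(1, 180)

key: running rotate(1, 180) before rotate(1, -90) would end elsewhere — order is forced
from: joint angles (θ0=180°, θ1=0°, e=1)
1. rotate(1, -90) → joint angles (θ0=180°, θ1=270°, e=1)
2. rotate(1, 180) → joint angles (θ0=180°, θ1=270°, e=1)
all 25 alternatives checked — unique.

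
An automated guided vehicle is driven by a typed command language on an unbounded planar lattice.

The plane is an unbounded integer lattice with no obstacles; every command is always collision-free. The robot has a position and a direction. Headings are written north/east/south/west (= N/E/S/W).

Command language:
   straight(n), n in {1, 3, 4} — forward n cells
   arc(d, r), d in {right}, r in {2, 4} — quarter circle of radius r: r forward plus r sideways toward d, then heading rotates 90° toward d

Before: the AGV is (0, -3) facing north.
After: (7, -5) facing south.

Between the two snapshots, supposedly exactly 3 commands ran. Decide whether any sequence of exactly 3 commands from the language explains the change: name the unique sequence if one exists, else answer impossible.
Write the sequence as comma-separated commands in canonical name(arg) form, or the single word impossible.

key: order matters: swapping arc(right, 2) and arc(right, 4) lands elsewhere
start: (0, -3) facing north
t=1 arc(right, 2) ⇒ (2, -1) facing east
t=2 straight(1) ⇒ (3, -1) facing east
t=3 arc(right, 4) ⇒ (7, -5) facing south
no other 3-command option fits: unique.

arc(right, 2), straight(1), arc(right, 4)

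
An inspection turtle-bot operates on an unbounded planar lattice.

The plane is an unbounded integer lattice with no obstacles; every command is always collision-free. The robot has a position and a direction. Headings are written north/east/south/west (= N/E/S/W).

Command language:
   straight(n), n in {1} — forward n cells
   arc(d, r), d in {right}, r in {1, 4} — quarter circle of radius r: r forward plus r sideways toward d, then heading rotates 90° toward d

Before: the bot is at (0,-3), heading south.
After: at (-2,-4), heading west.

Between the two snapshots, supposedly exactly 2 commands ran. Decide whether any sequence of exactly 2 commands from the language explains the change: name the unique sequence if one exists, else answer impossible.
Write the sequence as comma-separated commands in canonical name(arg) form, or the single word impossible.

arc(right, 1), straight(1)

key: cell and facing (now W) both changed — the 2 commands mix motion and turning
initial: at (0,-3), heading south
t=1 arc(right, 1) ⇒ at (-1,-4), heading west
t=2 straight(1) ⇒ at (-2,-4), heading west
all 9 alternatives checked — unique.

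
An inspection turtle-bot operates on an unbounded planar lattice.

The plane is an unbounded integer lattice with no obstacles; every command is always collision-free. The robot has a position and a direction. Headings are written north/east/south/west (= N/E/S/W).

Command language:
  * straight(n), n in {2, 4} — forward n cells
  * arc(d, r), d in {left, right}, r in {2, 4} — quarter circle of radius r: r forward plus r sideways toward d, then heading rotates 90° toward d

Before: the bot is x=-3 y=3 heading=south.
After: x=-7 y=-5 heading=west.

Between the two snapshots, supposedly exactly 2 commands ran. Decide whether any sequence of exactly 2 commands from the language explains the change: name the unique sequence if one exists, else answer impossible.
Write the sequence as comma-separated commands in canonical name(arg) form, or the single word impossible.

key: order matters: swapping straight(4) and arc(right, 4) lands elsewhere
initial: x=-3 y=3 heading=south
1. straight(4) → x=-3 y=-1 heading=south
2. arc(right, 4) → x=-7 y=-5 heading=west
all 36 alternatives checked — unique.

straight(4), arc(right, 4)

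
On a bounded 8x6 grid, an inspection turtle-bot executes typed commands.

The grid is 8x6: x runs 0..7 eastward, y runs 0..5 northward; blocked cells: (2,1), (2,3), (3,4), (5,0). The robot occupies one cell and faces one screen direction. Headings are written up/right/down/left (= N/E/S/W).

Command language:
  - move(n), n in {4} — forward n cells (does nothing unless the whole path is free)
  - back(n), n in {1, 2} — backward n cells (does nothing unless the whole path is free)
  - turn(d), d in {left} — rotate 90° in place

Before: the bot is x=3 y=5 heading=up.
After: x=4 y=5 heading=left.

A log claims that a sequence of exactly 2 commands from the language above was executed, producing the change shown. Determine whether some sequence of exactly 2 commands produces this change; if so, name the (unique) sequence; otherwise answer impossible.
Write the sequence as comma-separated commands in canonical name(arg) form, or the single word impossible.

turn(left), back(1)

key: cell and facing (now W) both changed — the 2 commands mix motion and turning
begin: x=3 y=5 heading=up
1. turn(left) → x=3 y=5 heading=left
2. back(1) → x=4 y=5 heading=left
all 16 alternatives checked — unique.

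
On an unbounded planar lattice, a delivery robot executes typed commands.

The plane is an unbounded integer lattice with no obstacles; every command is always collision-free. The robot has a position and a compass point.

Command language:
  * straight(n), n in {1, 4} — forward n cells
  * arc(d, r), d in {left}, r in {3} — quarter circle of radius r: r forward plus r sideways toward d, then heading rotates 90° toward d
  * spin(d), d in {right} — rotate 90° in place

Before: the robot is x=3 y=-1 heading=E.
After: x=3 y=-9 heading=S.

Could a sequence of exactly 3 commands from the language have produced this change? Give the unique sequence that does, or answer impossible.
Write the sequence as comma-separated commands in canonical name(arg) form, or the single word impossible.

key: position moved to (3,-9) AND the heading swung to S — translation plus rotation needed
t0: x=3 y=-1 heading=E
t=1 spin(right) ⇒ x=3 y=-1 heading=S
t=2 straight(4) ⇒ x=3 y=-5 heading=S
t=3 straight(4) ⇒ x=3 y=-9 heading=S
no other 3-command option fits: unique.

spin(right), straight(4), straight(4)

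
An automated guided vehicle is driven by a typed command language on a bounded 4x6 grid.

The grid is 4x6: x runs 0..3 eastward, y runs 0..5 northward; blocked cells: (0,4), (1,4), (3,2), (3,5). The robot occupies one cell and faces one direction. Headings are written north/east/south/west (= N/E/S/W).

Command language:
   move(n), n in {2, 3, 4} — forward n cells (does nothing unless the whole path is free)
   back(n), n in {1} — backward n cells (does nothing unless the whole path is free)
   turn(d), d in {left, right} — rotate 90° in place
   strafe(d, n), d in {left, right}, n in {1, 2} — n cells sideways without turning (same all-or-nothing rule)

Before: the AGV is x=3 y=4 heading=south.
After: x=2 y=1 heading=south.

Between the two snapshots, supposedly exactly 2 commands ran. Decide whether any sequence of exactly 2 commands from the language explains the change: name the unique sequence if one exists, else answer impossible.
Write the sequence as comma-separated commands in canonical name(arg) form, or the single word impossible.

key: running move(3) before strafe(right, 1) would end elsewhere — order is forced
initial: x=3 y=4 heading=south
1. strafe(right, 1) → x=2 y=4 heading=south
2. move(3) → x=2 y=1 heading=south
no rival 2-sequence matches.

strafe(right, 1), move(3)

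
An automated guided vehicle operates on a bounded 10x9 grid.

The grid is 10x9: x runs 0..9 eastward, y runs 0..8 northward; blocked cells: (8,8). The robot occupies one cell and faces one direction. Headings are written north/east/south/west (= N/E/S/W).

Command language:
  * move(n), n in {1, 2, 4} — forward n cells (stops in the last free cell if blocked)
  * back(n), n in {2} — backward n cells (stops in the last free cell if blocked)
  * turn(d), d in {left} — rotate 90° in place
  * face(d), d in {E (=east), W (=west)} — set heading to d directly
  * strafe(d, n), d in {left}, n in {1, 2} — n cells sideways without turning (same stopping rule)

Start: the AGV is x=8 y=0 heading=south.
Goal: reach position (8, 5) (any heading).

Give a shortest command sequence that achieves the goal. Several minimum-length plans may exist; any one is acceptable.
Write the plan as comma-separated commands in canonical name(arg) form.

face(E), strafe(left, 1), strafe(left, 2), strafe(left, 2)

from: x=8 y=0 heading=south
step 1 (face(E)): x=8 y=0 heading=east
step 2 (strafe(left, 1)): x=8 y=1 heading=east
step 3 (strafe(left, 2)): x=8 y=3 heading=east
step 4 (strafe(left, 2)): x=8 y=5 heading=east
shorter routes all fall short; 4 is best.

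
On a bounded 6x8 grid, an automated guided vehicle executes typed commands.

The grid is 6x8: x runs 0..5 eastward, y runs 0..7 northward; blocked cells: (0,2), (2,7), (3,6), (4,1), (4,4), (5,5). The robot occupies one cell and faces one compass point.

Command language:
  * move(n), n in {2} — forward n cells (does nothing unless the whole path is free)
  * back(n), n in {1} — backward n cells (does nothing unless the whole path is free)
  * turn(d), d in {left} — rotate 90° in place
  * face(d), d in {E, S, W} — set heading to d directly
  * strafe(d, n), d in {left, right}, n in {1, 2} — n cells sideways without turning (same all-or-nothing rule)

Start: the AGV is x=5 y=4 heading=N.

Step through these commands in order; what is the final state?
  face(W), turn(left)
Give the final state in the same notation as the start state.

t0: x=5 y=4 heading=N
step 1 (face(W)): x=5 y=4 heading=W
step 2 (turn(left)): x=5 y=4 heading=S

x=5 y=4 heading=S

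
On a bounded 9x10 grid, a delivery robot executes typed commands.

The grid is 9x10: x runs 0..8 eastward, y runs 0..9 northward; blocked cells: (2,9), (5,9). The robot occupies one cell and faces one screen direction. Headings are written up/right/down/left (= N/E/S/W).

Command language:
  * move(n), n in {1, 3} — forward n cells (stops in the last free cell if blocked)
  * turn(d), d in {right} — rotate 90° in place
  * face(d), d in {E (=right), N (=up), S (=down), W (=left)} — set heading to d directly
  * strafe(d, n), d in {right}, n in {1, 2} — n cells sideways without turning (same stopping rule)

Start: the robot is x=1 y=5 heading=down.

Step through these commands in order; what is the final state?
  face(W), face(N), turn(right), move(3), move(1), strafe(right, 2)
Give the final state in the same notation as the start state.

x=5 y=3 heading=right

from: x=1 y=5 heading=down
[1] after face(W): x=1 y=5 heading=left
[2] after face(N): x=1 y=5 heading=up
[3] after turn(right): x=1 y=5 heading=right
[4] after move(3): x=4 y=5 heading=right
[5] after move(1): x=5 y=5 heading=right
[6] after strafe(right, 2): x=5 y=3 heading=right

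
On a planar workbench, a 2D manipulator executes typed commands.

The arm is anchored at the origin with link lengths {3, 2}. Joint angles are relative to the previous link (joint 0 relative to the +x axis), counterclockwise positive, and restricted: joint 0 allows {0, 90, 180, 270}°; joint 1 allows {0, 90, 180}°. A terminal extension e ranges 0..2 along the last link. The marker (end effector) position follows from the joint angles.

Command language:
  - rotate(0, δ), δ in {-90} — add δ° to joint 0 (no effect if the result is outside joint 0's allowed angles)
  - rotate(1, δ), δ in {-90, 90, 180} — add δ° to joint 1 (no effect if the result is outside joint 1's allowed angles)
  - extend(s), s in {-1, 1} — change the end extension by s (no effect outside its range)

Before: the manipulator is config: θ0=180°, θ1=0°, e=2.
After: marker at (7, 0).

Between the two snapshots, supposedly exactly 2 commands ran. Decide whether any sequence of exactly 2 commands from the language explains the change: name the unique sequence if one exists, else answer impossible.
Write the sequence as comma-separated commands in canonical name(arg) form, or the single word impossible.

rotate(0, -90), rotate(0, -90)

initial: config: θ0=180°, θ1=0°, e=2
1. rotate(0, -90) → config: θ0=90°, θ1=0°, e=2
2. rotate(0, -90) → config: θ0=0°, θ1=0°, e=2
no rival 2-sequence matches.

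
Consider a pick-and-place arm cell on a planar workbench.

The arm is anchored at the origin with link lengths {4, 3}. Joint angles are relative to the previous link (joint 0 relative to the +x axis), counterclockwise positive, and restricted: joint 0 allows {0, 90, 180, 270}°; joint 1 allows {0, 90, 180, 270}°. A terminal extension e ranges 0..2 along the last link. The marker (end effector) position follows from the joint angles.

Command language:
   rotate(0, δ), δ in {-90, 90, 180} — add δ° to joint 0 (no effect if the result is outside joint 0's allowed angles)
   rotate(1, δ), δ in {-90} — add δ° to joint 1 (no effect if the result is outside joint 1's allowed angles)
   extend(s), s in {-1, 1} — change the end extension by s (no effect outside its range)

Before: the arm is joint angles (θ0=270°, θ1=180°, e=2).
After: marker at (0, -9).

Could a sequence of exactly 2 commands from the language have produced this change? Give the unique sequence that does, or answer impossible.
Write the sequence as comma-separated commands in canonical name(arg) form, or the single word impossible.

rotate(1, -90), rotate(1, -90)

begin: joint angles (θ0=270°, θ1=180°, e=2)
t=1 rotate(1, -90) ⇒ joint angles (θ0=270°, θ1=90°, e=2)
t=2 rotate(1, -90) ⇒ joint angles (θ0=270°, θ1=0°, e=2)
no other 2-command option fits: unique.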